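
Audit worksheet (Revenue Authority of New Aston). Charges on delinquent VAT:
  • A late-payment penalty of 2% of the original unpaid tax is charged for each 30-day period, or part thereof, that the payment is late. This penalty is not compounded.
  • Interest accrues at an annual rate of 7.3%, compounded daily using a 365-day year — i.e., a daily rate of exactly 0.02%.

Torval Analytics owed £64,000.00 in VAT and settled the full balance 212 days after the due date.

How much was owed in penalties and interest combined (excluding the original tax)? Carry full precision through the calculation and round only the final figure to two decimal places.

£13,011.67

Penalty periods: ⌈212/30⌉ = 8; penalty = 8 × 2% × £64,000.00 = £10,240.00
Interest: £64,000.00 × ((1 + 0.0002)^212 − 1) = £64,000.00 × 0.04330730… = £2,771.6670…
Penalties + interest = £10,240.0000 + £2,771.6670… = £13,011.67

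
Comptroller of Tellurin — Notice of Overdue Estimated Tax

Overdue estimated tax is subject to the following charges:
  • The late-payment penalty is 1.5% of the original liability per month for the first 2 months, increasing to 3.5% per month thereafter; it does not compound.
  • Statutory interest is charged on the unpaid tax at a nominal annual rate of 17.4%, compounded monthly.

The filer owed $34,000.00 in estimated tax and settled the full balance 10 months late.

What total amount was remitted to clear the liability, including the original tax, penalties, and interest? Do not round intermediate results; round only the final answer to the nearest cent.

$49,804.44

Penalty, months 1–2: 2 × 1.5% × $34,000.00 = $1,020.00
Penalty, months 3–10: 8 × 3.5% × $34,000.00 = $9,520.00
Interest (17.4%/yr ÷ 12 = 1.45%/month): $34,000.00 × ((1 + 0.0145)^10 − 1) = $5,264.4421…
Total = $34,000.00 + $10,540.0000 + $5,264.4421… = $49,804.44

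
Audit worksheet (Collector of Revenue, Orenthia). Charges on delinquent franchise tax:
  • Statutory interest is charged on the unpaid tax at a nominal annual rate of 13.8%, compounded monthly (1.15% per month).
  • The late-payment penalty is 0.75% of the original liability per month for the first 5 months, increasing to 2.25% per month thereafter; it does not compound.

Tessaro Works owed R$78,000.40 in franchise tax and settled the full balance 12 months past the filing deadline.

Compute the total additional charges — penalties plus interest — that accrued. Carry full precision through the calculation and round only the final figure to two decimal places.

Penalty, months 1–5: 5 × 0.75% × R$78,000.40 = R$2,925.02…
Penalty, months 6–12: 7 × 2.25% × R$78,000.40 = R$12,285.06…
Interest: R$78,000.40 × ((1 + 0.0115)^12 − 1) = R$78,000.40 × 0.1470719… = R$11,471.6679…
Penalties + interest = R$15,210.0780 + R$11,471.6679… = R$26,681.75

R$26,681.75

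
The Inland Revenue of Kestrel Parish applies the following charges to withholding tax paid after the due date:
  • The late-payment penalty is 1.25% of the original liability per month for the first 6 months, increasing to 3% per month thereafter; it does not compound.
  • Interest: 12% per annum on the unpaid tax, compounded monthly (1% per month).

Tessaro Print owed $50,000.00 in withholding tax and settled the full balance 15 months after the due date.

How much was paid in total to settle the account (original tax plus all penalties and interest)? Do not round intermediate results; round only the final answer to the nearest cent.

$75,298.45

Penalty, months 1–6: 6 × 1.25% × $50,000.00 = $3,750.00
Penalty, months 7–15: 9 × 3% × $50,000.00 = $13,500.00
Interest: $50,000.00 × ((1 + 0.01)^15 − 1) = $50,000.00 × 0.1609690… = $8,048.4478…
Total = $50,000.00 + $17,250.0000 + $8,048.4478… = $75,298.45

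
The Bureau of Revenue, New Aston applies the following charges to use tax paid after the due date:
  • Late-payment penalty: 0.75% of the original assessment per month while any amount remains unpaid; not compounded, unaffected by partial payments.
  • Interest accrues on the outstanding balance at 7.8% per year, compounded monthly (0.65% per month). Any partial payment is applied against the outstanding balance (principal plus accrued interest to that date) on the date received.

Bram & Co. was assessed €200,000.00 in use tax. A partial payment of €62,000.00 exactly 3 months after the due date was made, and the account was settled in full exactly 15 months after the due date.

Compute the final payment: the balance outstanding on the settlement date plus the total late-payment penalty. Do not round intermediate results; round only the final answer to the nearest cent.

Balance at month 3: €200,000.0000 × (1 + 0.0065)^3 = €203,925.4049…
After €62,000.00 payment: €203,925.4049… − €62,000.00 = €141,925.4049…
Balance at month 15: €141,925.4049… × (1 + 0.0065)^12 = €153,400.0470…
Penalty: 15 × 0.75% × €200,000.00 = €22,500.00
Final settlement = outstanding balance + penalty = €153,400.0470… + €22,500.00 = €175,900.05

€175,900.05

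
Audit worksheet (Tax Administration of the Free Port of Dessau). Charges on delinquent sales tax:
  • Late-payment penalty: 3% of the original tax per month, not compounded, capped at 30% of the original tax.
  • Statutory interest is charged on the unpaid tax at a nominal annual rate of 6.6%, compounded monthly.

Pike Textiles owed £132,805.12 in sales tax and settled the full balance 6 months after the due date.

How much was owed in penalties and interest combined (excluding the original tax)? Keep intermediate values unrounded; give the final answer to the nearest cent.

£28,348.19

Penalty: 6 × 3% × £132,805.12 = £23,904.92… (below the 30% cap of £39,841.54…)
Interest (6.6%/yr ÷ 12 = 0.55%/month): £132,805.12 × ((1 + 0.0055)^6 − 1) = £4,443.2730…
Penalties + interest = £23,904.9216 + £4,443.2730… = £28,348.19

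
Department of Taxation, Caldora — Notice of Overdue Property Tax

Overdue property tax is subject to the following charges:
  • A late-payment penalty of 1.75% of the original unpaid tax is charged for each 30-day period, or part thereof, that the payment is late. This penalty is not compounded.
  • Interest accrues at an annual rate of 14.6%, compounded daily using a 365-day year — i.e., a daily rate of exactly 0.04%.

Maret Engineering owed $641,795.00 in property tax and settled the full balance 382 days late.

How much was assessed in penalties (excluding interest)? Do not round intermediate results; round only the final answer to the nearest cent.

$146,008.36

Penalty periods: ⌈382/30⌉ = 13; penalty = 13 × 1.75% × $641,795.00 = $146,008.36…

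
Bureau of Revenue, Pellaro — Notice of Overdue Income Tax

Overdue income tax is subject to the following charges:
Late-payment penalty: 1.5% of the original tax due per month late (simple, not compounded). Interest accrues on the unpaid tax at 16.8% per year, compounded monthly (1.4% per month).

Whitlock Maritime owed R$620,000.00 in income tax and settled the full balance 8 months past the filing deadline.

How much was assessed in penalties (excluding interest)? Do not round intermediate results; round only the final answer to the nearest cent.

Late-payment penalty: 8 × 1.5% × R$620,000.00 = R$74,400.00

R$74,400.00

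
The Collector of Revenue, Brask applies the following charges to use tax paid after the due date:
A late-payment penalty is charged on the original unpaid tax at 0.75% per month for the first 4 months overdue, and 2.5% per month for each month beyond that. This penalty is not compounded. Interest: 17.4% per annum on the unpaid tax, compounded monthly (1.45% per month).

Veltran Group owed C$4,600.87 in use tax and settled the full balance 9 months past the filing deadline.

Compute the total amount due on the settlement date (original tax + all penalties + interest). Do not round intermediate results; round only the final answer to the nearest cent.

C$5,950.45

Penalty, months 1–4: 4 × 0.75% × C$4,600.87 = C$138.03…
Penalty, months 5–9: 5 × 2.5% × C$4,600.87 = C$575.11…
Interest: C$4,600.87 × ((1 + 0.0145)^9 − 1) = C$4,600.87 × 0.1383307… = C$636.4417…
Total = C$4,600.87 + C$713.1349… + C$636.4417… = C$5,950.45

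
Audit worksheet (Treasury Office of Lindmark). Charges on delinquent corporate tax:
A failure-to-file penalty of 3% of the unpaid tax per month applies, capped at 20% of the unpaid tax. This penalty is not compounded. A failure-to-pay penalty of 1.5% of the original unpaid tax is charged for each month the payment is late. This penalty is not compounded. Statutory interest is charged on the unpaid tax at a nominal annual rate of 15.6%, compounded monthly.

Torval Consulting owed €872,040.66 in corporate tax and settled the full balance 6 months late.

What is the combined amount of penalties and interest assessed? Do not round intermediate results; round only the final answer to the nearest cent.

€305,719.47

Failure-to-file: 6 × 3% × €872,040.66 = €156,967.32… (under the 20% cap)
Failure-to-pay penalty: 6 × 1.5% × €872,040.66 = €78,483.66…
Interest (15.6%/yr ÷ 12 = 1.3%/month): €872,040.66 × ((1 + 0.013)^6 − 1) = €70,268.4876…
Penalties + interest = €235,450.9782 + €70,268.4876… = €305,719.47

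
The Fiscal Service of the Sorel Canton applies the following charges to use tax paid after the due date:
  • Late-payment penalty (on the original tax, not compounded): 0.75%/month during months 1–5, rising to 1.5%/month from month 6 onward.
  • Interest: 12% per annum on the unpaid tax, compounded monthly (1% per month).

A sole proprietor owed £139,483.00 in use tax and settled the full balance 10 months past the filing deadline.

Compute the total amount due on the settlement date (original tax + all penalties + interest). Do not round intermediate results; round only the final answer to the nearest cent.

Penalty, months 1–5: 5 × 0.75% × £139,483.00 = £5,230.61…
Penalty, months 6–10: 5 × 1.5% × £139,483.00 = £10,461.23…
Interest: £139,483.00 × ((1 + 0.01)^10 − 1) = £139,483.00 × 0.1046221… = £14,593.0079…
Total = £139,483.00 + £15,691.8375 + £14,593.0079… = £169,767.85

£169,767.85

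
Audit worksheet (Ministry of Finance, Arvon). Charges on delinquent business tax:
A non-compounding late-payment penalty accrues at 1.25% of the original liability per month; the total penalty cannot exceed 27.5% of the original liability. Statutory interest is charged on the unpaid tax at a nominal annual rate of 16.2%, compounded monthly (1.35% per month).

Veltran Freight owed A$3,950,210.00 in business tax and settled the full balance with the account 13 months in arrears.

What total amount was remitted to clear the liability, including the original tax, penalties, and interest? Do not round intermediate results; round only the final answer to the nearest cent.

A$5,344,410.96

Penalty: 13 × 1.25% × A$3,950,210.00 = A$641,909.13… (below the 27.5% cap of A$1,086,307.75)
Interest: A$3,950,210.00 × ((1 + 0.0135)^13 − 1) = A$3,950,210.00 × 0.1904435… = A$752,291.8325…
Total = A$3,950,210.00 + A$641,909.1250 + A$752,291.8325… = A$5,344,410.96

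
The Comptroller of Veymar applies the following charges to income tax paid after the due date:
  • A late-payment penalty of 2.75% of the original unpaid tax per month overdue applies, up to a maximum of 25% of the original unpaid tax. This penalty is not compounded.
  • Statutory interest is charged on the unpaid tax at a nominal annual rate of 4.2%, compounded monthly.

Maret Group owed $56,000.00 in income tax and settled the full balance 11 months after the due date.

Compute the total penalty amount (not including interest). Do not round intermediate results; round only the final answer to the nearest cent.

Penalty (uncapped): 11 × 2.75% × $56,000.00 = $16,940.00; cap = 25% × $56,000.00 = $14,000.00 → penalty = $14,000.00

$14,000.00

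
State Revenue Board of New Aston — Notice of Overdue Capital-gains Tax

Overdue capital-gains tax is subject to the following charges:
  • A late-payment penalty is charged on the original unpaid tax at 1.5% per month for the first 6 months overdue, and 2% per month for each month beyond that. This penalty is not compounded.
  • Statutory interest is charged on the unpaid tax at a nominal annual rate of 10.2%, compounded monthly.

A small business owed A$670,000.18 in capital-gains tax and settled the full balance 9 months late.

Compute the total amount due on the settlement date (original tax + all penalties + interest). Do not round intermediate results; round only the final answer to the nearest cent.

Penalty, months 1–6: 6 × 1.5% × A$670,000.18 = A$60,300.02…
Penalty, months 7–9: 3 × 2% × A$670,000.18 = A$40,200.01…
Interest (10.2%/yr ÷ 12 = 0.85%/month): A$670,000.18 × ((1 + 0.0085)^9 − 1) = A$53,032.6916…
Total = A$670,000.18 + A$100,500.0270 + A$53,032.6916… = A$823,532.90

A$823,532.90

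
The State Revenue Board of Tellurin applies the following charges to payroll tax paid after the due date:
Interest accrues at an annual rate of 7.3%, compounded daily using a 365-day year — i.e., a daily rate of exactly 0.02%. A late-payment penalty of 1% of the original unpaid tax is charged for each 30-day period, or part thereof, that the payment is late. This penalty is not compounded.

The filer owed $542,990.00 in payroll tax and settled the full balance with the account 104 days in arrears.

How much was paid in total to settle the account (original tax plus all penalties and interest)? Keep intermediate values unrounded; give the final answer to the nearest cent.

$576,120.92

Penalty periods: ⌈104/30⌉ = 4; penalty = 4 × 1% × $542,990.00 = $21,719.60
Interest: $542,990.00 × ((1 + 0.0002)^104 − 1) = $542,990.00 × 0.02101570… = $11,411.3172…
Total = $542,990.00 + $21,719.6000 + $11,411.3172… = $576,120.92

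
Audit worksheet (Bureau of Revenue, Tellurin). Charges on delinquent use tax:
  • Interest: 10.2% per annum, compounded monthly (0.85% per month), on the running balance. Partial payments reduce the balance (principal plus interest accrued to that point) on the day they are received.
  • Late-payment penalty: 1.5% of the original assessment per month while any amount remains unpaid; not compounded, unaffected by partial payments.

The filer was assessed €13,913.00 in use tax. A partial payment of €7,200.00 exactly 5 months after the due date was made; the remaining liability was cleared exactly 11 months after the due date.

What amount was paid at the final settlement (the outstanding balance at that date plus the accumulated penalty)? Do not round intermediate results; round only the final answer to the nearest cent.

€9,991.14

Balance at month 5: €13,913.0000 × (1 + 0.0085)^5 = €14,514.4404…
After €7,200.00 payment: €14,514.4404… − €7,200.00 = €7,314.4404…
Balance at month 11: €7,314.4404… × (1 + 0.0085)^6 = €7,695.4944…
Penalty: 11 × 1.5% × €13,913.00 = €2,295.65…
Final settlement = outstanding balance + penalty = €7,695.4944… + €2,295.65… = €9,991.14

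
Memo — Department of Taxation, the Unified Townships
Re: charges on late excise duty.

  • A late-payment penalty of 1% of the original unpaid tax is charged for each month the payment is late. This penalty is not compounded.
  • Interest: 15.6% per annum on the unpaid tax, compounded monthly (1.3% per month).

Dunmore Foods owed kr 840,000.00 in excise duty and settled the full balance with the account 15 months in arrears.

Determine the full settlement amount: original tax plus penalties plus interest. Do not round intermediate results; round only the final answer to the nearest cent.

Late-payment penalty: 15 × 1% × kr 840,000.00 = kr 126,000.00
Interest: kr 840,000.00 × ((1 + 0.013)^15 − 1) = kr 840,000.00 × 0.2137848… = kr 179,579.1987…
Total = kr 840,000.00 + kr 126,000.0000 + kr 179,579.1987… = kr 1,145,579.20

kr 1,145,579.20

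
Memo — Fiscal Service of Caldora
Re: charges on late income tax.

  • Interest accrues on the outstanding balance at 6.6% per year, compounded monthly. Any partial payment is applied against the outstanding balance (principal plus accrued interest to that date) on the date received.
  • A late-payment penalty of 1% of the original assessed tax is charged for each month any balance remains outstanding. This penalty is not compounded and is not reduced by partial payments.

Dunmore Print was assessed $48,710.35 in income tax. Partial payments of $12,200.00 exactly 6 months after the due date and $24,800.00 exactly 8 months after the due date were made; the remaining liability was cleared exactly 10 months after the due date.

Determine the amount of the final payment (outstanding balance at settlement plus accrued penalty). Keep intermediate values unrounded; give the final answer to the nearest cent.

Monthly rate = 6.6% ÷ 12 = 0.55%
Balance at month 6: $48,710.3500 × (1 + 0.0055)^6 = $50,340.0566…
After $12,200.00 payment: $50,340.0566… − $12,200.00 = $38,140.0566…
Balance at month 8: $38,140.0566… × (1 + 0.0055)^2 = $38,560.7510…
After $24,800.00 payment: $38,560.7510… − $24,800.00 = $13,760.7510…
Balance at month 10: $13,760.7510… × (1 + 0.0055)^2 = $13,912.5355…
Penalty: 10 × 1% × $48,710.35 = $4,871.04…
Final settlement = outstanding balance + penalty = $13,912.5355… + $4,871.04… = $18,783.57

$18,783.57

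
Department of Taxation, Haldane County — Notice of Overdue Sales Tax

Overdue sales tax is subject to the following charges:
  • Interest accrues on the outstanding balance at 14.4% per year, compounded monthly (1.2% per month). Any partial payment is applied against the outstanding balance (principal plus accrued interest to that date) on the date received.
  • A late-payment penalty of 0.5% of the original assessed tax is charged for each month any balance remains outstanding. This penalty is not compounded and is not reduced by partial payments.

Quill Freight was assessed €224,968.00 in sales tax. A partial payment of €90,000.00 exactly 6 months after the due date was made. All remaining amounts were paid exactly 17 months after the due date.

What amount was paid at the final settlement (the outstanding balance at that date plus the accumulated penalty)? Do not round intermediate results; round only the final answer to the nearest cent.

€192,046.24

Balance at month 6: €224,968.0000 × (1 + 0.012)^6 = €241,659.4721…
After €90,000.00 payment: €241,659.4721… − €90,000.00 = €151,659.4721…
Balance at month 17: €151,659.4721… × (1 + 0.012)^11 = €172,923.9620…
Penalty: 17 × 0.5% × €224,968.00 = €19,122.28
Final settlement = outstanding balance + penalty = €172,923.9620… + €19,122.28 = €192,046.24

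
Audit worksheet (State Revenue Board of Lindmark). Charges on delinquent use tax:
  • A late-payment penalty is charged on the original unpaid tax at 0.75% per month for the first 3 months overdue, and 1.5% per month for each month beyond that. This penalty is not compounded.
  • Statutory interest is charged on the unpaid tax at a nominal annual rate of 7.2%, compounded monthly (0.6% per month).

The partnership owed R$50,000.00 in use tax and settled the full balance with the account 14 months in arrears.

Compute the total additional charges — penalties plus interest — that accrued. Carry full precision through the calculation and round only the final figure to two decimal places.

Penalty, months 1–3: 3 × 0.75% × R$50,000.00 = R$1,125.00
Penalty, months 4–14: 11 × 1.5% × R$50,000.00 = R$8,250.00
Interest: R$50,000.00 × ((1 + 0.006)^14 − 1) = R$50,000.00 × 0.0873559… = R$4,367.7969…
Penalties + interest = R$9,375.0000 + R$4,367.7969… = R$13,742.80

R$13,742.80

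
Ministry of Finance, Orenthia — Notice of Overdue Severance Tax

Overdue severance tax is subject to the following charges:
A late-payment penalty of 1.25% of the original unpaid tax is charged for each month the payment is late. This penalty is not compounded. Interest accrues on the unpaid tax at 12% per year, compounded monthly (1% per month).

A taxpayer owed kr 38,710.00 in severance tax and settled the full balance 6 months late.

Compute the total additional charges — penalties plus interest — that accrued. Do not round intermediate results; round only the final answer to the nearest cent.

kr 5,284.70

Late-payment penalty = 1.25% × kr 38,710.00 × 6 mo = kr 2,903.25
Interest: kr 38,710.00 × ((1 + 0.01)^6 − 1) = kr 38,710.00 × 0.0615202… = kr 2,381.4450…
Penalties + interest = kr 2,903.2500 + kr 2,381.4450… = kr 5,284.70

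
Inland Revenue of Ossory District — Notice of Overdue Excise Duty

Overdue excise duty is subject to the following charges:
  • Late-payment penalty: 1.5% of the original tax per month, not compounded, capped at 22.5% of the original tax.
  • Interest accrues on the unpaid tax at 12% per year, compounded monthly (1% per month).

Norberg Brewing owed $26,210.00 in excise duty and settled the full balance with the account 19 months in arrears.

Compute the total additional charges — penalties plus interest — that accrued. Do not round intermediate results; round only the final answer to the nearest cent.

Penalty (uncapped): 19 × 1.5% × $26,210.00 = $7,469.85; cap = 22.5% × $26,210.00 = $5,897.25 → penalty = $5,897.25
Interest: $26,210.00 × ((1 + 0.01)^19 − 1) = $26,210.00 × 0.2081090… = $5,454.5356…
Penalties + interest = $5,897.2500 + $5,454.5356… = $11,351.79

$11,351.79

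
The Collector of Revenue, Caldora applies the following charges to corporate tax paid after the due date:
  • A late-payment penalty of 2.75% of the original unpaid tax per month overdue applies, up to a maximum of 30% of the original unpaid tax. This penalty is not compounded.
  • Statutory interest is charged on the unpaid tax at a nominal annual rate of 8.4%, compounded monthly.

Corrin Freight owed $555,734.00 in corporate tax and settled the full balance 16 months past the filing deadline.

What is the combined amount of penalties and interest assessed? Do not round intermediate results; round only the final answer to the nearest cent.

Penalty (uncapped): 16 × 2.75% × $555,734.00 = $244,522.96; cap = 30% × $555,734.00 = $166,720.20 → penalty = $166,720.20
Interest (8.4%/yr ÷ 12 = 0.7%/month): $555,734.00 × ((1 + 0.007)^16 − 1) = $65,619.1391…
Penalties + interest = $166,720.2000 + $65,619.1391… = $232,339.34

$232,339.34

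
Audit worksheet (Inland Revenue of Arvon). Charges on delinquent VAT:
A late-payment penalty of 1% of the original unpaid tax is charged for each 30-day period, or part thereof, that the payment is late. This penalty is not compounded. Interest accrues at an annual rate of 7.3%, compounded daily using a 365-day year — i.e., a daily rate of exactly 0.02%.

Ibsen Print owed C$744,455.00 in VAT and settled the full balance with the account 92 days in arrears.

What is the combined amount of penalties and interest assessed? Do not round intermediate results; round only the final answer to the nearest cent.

C$43,601.57

Penalty periods: ⌈92/30⌉ = 4; penalty = 4 × 1% × C$744,455.00 = C$29,778.20
Interest: C$744,455.00 × ((1 + 0.0002)^92 − 1) = C$744,455.00 × 0.01856845… = C$13,823.3748…
Penalties + interest = C$29,778.2000 + C$13,823.3748… = C$43,601.57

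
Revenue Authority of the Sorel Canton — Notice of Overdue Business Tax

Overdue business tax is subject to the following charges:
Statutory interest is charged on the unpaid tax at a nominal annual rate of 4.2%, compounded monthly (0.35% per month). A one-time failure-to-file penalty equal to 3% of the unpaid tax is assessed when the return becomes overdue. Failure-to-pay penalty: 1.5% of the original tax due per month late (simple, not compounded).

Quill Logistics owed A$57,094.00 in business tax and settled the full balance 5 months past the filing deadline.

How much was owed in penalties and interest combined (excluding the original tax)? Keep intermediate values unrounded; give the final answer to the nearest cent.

Failure-to-file penalty: 3% × A$57,094.00 = A$1,712.82
Failure-to-pay penalty: 5 × 1.5% × A$57,094.00 = A$4,282.05
Interest: A$57,094.00 × ((1 + 0.0035)^5 − 1) = A$57,094.00 × 0.0176229… = A$1,006.1635…
Penalties + interest = A$5,994.8700 + A$1,006.1635… = A$7,001.03

A$7,001.03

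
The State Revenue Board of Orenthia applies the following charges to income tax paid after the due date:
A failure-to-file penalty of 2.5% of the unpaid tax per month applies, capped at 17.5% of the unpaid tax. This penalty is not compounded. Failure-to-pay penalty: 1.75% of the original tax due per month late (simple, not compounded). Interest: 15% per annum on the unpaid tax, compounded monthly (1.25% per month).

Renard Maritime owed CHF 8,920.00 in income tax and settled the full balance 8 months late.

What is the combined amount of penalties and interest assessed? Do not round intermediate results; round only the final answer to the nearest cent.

CHF 3,741.82

Failure-to-file: 8 × 2.5% × CHF 8,920.00 = CHF 1,784.00, capped at 17.5% × CHF 8,920.00 = CHF 1,561.00
Failure-to-pay penalty: 8 × 1.75% × CHF 8,920.00 = CHF 1,248.80
Interest: CHF 8,920.00 × ((1 + 0.0125)^8 − 1) = CHF 8,920.00 × 0.1044861… = CHF 932.0160…
Penalties + interest = CHF 2,809.8000 + CHF 932.0160… = CHF 3,741.82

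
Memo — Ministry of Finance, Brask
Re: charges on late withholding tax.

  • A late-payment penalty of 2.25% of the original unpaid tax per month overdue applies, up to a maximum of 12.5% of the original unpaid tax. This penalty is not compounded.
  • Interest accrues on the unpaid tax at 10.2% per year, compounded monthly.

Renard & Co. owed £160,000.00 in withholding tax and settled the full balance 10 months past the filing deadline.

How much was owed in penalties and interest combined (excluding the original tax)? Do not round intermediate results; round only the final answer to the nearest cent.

£34,132.17

Penalty (uncapped): 10 × 2.25% × £160,000.00 = £36,000.00; cap = 12.5% × £160,000.00 = £20,000.00 → penalty = £20,000.00
Interest (10.2%/yr ÷ 12 = 0.85%/month): £160,000.00 × ((1 + 0.0085)^10 − 1) = £14,132.1684…
Penalties + interest = £20,000.0000 + £14,132.1684… = £34,132.17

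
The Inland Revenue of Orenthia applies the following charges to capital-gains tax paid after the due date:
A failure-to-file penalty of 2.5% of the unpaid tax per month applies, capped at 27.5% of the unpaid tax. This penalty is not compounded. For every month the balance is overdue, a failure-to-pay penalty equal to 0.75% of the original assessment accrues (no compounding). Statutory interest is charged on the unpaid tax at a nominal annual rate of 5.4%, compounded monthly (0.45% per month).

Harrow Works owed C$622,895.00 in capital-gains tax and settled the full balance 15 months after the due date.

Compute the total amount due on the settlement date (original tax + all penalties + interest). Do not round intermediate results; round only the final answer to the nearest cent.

Failure-to-file: 15 × 2.5% × C$622,895.00 = C$233,585.63…, capped at 27.5% × C$622,895.00 = C$171,296.13…
Failure-to-pay penalty: 15 × 0.75% × C$622,895.00 = C$70,075.69…
Interest: C$622,895.00 × ((1 + 0.0045)^15 − 1) = C$622,895.00 × 0.0696683… = C$43,396.0215…
Total = C$622,895.00 + C$241,371.8125 + C$43,396.0215… = C$907,662.83

C$907,662.83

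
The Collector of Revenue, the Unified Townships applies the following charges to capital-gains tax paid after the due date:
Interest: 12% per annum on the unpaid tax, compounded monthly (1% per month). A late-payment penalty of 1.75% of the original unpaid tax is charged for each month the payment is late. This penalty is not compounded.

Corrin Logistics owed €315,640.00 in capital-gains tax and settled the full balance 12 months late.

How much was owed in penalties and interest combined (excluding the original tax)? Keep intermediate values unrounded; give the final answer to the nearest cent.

Late-payment penalty = 1.75% × €315,640.00 × 12 mo = €66,284.40
Interest: €315,640.00 × ((1 + 0.01)^12 − 1) = €315,640.00 × 0.1268250… = €40,031.0525…
Penalties + interest = €66,284.4000 + €40,031.0525… = €106,315.45

€106,315.45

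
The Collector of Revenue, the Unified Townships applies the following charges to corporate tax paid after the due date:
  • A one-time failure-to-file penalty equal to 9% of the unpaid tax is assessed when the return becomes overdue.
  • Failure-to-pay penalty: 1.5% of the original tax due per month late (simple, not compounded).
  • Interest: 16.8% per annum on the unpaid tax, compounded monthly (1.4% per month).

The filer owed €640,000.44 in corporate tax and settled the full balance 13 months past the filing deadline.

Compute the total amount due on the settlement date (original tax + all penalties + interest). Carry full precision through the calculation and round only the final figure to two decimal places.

€949,185.26

Failure-to-file penalty: 9% × €640,000.44 = €57,600.04…
Failure-to-pay penalty: 13 × 1.5% × €640,000.44 = €124,800.09…
Interest: €640,000.44 × ((1 + 0.014)^13 − 1) = €640,000.44 × 0.1981010… = €126,784.6995…
Total = €640,000.44 + €182,400.1254 + €126,784.6995… = €949,185.26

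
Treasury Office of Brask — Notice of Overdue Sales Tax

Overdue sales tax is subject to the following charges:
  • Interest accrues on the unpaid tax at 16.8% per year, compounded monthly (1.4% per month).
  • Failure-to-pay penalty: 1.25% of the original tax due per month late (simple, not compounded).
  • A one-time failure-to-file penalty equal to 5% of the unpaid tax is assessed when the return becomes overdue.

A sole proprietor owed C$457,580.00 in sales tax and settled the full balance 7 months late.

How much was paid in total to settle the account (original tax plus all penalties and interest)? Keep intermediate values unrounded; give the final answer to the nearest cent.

C$567,268.06

Failure-to-file penalty: 5% × C$457,580.00 = C$22,879.00
Failure-to-pay penalty: 7 × 1.25% × C$457,580.00 = C$40,038.25
Interest: C$457,580.00 × ((1 + 0.014)^7 − 1) = C$457,580.00 × 0.1022134… = C$46,770.8057…
Total = C$457,580.00 + C$62,917.2500 + C$46,770.8057… = C$567,268.06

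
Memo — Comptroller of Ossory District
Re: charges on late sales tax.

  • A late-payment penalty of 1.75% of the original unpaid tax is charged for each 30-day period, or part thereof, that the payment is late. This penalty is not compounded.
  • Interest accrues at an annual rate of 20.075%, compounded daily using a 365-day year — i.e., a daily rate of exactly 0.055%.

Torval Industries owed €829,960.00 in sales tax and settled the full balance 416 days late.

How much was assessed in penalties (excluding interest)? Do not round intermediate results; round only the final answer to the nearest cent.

€203,340.20

Penalty periods: ⌈416/30⌉ = 14; penalty = 14 × 1.75% × €829,960.00 = €203,340.20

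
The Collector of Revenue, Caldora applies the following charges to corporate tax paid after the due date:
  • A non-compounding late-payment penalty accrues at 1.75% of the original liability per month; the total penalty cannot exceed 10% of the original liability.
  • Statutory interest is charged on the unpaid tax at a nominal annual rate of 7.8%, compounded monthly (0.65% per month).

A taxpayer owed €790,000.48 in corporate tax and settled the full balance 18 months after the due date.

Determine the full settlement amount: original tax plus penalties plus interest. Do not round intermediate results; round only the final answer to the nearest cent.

Penalty (uncapped): 18 × 1.75% × €790,000.48 = €248,850.15…; cap = 10% × €790,000.48 = €79,000.05… → penalty = €79,000.05…
Interest: €790,000.48 × ((1 + 0.0065)^18 − 1) = €790,000.48 × 0.1236939… = €97,718.2460…
Total = €790,000.48 + €79,000.0480 + €97,718.2460… = €966,718.77

€966,718.77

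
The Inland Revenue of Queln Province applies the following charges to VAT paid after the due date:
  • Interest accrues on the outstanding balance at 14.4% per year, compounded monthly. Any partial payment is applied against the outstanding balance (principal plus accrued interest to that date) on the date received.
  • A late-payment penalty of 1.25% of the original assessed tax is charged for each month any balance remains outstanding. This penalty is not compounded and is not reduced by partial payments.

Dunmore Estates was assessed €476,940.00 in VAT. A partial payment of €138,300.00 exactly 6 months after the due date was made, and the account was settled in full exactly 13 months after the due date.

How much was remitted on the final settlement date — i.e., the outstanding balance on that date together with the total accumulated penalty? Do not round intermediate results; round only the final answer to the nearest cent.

Monthly rate = 14.4% ÷ 12 = 1.2%
Balance at month 6: €476,940.0000 × (1 + 0.012)^6 = €512,326.5025…
After €138,300.00 payment: €512,326.5025… − €138,300.00 = €374,026.5025…
Balance at month 13: €374,026.5025… × (1 + 0.012)^7 = €406,598.6794…
Penalty: 13 × 1.25% × €476,940.00 = €77,502.75
Final settlement = outstanding balance + penalty = €406,598.6794… + €77,502.75 = €484,101.43

€484,101.43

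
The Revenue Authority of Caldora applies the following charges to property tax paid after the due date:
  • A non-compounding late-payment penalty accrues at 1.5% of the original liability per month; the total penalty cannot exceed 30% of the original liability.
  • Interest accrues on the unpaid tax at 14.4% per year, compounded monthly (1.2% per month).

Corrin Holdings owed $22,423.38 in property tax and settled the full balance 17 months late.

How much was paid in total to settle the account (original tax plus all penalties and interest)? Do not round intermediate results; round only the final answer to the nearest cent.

$33,182.34

Penalty: 17 × 1.5% × $22,423.38 = $5,717.96… (below the 30% cap of $6,727.01…)
Interest: $22,423.38 × ((1 + 0.012)^17 − 1) = $22,423.38 × 0.2248100… = $5,040.9994…
Total = $22,423.38 + $5,717.9619 + $5,040.9994… = $33,182.34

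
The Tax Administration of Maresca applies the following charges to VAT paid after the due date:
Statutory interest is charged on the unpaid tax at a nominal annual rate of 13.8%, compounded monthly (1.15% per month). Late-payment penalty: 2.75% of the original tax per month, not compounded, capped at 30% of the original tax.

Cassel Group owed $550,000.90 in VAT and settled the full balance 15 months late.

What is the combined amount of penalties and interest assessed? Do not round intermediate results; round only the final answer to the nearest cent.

Penalty (uncapped): 15 × 2.75% × $550,000.90 = $226,875.37…; cap = 30% × $550,000.90 = $165,000.27 → penalty = $165,000.27
Interest: $550,000.90 × ((1 + 0.0115)^15 − 1) = $550,000.90 × 0.1871027… = $102,906.6742…
Penalties + interest = $165,000.2700 + $102,906.6742… = $267,906.94

$267,906.94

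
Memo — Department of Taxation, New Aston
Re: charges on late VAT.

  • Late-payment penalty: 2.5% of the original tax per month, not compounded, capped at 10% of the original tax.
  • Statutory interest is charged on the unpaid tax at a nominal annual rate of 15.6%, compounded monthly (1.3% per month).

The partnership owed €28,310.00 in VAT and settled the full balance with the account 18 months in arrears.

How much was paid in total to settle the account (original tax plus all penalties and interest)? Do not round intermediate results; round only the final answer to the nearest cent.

€38,550.87

Penalty (uncapped): 18 × 2.5% × €28,310.00 = €12,739.50; cap = 10% × €28,310.00 = €2,831.00 → penalty = €2,831.00
Interest: €28,310.00 × ((1 + 0.013)^18 − 1) = €28,310.00 × 0.2617404… = €7,409.8713…
Total = €28,310.00 + €2,831.0000 + €7,409.8713… = €38,550.87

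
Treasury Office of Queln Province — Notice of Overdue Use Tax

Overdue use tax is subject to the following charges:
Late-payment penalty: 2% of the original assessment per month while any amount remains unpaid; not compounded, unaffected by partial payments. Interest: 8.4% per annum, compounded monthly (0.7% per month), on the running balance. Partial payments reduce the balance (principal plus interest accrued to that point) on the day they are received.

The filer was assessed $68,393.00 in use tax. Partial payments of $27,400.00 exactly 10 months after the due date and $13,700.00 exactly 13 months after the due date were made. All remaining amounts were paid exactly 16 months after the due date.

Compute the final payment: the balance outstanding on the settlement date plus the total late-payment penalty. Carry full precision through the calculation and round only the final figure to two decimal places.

$55,793.52

Balance at month 10: $68,393.0000 × (1 + 0.007)^10 = $73,334.1664…
After $27,400.00 payment: $73,334.1664… − $27,400.00 = $45,934.1664…
Balance at month 13: $45,934.1664… × (1 + 0.007)^3 = $46,905.5520…
After $13,700.00 payment: $46,905.5520… − $13,700.00 = $33,205.5520…
Balance at month 16: $33,205.5520… × (1 + 0.007)^3 = $33,907.7612…
Penalty: 16 × 2% × $68,393.00 = $21,885.76
Final settlement = outstanding balance + penalty = $33,907.7612… + $21,885.76 = $55,793.52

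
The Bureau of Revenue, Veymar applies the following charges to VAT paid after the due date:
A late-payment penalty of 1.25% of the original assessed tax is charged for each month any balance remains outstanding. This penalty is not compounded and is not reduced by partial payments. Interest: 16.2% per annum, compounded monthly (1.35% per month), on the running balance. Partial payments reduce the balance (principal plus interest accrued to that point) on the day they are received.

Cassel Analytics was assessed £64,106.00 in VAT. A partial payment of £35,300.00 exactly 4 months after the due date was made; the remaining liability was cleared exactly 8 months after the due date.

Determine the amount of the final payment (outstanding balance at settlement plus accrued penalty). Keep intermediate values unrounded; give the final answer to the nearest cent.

Balance at month 4: £64,106.0000 × (1 + 0.0135)^4 = £67,638.4569…
After £35,300.00 payment: £67,638.4569… − £35,300.00 = £32,338.4569…
Balance at month 8: £32,338.4569… × (1 + 0.0135)^4 = £34,120.4150…
Penalty: 8 × 1.25% × £64,106.00 = £6,410.60
Final settlement = outstanding balance + penalty = £34,120.4150… + £6,410.60 = £40,531.02

£40,531.02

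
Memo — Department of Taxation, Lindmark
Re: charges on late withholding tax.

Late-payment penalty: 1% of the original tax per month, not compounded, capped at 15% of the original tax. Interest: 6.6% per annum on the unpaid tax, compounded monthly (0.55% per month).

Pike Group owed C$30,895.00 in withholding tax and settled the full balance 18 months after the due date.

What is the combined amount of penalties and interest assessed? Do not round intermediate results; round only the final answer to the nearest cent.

C$7,840.13

Penalty (uncapped): 18 × 1% × C$30,895.00 = C$5,561.10; cap = 15% × C$30,895.00 = C$4,634.25 → penalty = C$4,634.25
Interest: C$30,895.00 × ((1 + 0.0055)^18 − 1) = C$30,895.00 × 0.1037669… = C$3,205.8770…
Penalties + interest = C$4,634.2500 + C$3,205.8770… = C$7,840.13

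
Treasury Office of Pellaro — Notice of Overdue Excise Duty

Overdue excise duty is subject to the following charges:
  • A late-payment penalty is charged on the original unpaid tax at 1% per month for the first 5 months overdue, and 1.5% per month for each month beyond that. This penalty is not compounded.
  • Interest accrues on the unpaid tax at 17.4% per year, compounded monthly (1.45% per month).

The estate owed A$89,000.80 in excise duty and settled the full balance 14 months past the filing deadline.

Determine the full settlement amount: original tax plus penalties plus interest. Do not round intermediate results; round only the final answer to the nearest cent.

Penalty, months 1–5: 5 × 1% × A$89,000.80 = A$4,450.04
Penalty, months 6–14: 9 × 1.5% × A$89,000.80 = A$12,015.11…
Interest: A$89,000.80 × ((1 + 0.0145)^14 − 1) = A$89,000.80 × 0.2232880… = A$19,872.8116…
Total = A$89,000.80 + A$16,465.1480 + A$19,872.8116… = A$125,338.76

A$125,338.76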